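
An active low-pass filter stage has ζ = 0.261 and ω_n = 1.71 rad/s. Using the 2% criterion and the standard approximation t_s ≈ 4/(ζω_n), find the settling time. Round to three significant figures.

t_s ≈ 8.96 s

t_s ≈ 4/(ζω_n) = 4/(0.261 × 1.71) = 8.96 s.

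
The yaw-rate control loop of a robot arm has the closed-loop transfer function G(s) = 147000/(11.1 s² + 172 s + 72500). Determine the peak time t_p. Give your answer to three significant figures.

t_p ≈ 0.0391 s

Dividing through by 11.1: denominator becomes s² + 15.50 s + 6532.
So ω_n = √6532 = 80.8 rad/s and ζ = 15.50/(2·80.8) = 0.0959.
ω_d = 80.8·√(1 − 0.0959²) = 80.4 rad/s. t_p = π/ω_d = 0.0391 s.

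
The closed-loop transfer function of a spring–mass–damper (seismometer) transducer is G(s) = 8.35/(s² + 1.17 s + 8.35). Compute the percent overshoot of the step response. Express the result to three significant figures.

ω_n = √8.35 = 2.89 rad/s; ζ = 1.17/(2·2.89) = 0.202.
%OS = 100 e^{−πζ/√(1−ζ²)} with ζ = 0.202 gives 52.2%.

%OS ≈ 52.2%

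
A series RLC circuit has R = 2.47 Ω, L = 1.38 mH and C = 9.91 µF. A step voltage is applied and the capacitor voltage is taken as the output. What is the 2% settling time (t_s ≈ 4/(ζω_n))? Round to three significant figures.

For a series RLC circuit (capacitor voltage as output), ω_n = 1/√(LC) = 1/√(1.38 mH · 9.91 µF) = 8550 rad/s.
ζ = (R/2)·√(C/L) = (2.47/2)·√(9.91 µF/1.38 mH) = 0.105.
t_s ≈ 4/(ζω_n) = 0.00447 s.

t_s ≈ 0.00447 s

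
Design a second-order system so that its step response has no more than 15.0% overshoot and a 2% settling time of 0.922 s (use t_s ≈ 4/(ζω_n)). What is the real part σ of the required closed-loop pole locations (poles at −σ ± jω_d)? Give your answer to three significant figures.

The settling-time spec alone fixes σ = ζω_n = 4/t_s = 4/0.922 = 4.34.
(Overshoot then fixes ζ = 0.517 and hence ω_d = σ·√(1−ζ²)/ζ = 7.18 rad/s.)

σ ≈ 4.34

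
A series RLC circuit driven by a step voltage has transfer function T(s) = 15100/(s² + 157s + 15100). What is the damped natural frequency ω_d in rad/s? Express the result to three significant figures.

ω_n = √15100 = 123 rad/s; ζ = 157/(2·123) = 0.639.
ω_d = ω_n√(1−ζ²) = 94.5 rad/s.

ω_d ≈ 94.5 rad/s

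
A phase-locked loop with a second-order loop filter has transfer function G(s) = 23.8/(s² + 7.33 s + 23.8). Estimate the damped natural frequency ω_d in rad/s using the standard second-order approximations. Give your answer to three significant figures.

ω_n = √23.8 = 4.88 rad/s; ζ = 7.33/(2·4.88) = 0.751.
The damped frequency ω_d = ω_n√(1−ζ²) = 3.22 rad/s.

ω_d ≈ 3.22 rad/s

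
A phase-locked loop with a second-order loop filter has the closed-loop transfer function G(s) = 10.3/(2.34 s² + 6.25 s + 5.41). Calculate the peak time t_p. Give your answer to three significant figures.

Dividing through by 2.34: denominator becomes s² + 2.671 s + 2.312.
So ω_n = √2.312 = 1.52 rad/s and ζ = 2.671/(2·1.52) = 0.878.
ω_d = 1.52·√(1 − 0.878²) = 0.727 rad/s. t_p = π/ω_d = 4.32 s.

t_p ≈ 4.32 s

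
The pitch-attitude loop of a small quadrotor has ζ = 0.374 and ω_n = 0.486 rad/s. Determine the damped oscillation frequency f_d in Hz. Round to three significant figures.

ω_d = ω_n√(1−ζ²) = 0.486·√0.860 = 0.451 rad/s.
f_d = ω_d/(2π) = 0.0717 Hz.

f_d ≈ 0.0717 Hz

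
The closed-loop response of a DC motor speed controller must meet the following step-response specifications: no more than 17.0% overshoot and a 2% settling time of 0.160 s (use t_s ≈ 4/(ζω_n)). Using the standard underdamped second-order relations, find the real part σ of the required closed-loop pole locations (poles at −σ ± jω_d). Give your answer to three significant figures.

σ ≈ 25.0

The settling-time spec alone fixes σ = ζω_n = 4/t_s = 4/0.160 = 25.0.
(Overshoot then fixes ζ = 0.491 and hence ω_d = σ·√(1−ζ²)/ζ = 44.3 rad/s.)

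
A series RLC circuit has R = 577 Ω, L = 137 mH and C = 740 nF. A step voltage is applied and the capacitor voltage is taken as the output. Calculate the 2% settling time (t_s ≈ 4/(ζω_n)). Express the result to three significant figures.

For a series RLC circuit (capacitor voltage as output), ω_n = 1/√(LC) = 1/√(137 mH · 740 nF) = 3140 rad/s.
ζ = (R/2)·√(C/L) = (577/2)·√(740 nF/137 mH) = 0.671.
t_s ≈ 4/(ζω_n) = 0.00190 s.

t_s ≈ 0.00190 s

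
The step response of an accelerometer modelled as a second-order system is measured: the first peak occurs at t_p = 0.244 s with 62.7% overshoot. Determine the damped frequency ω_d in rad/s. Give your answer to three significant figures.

t_p = π/ω_d, so ω_d = π/0.244 = 12.9 rad/s.

ω_d ≈ 12.9 rad/s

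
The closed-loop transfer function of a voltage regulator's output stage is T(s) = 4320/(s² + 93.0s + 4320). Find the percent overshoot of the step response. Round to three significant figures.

%OS ≈ 4.31%

ω_n = √4320 = 65.7 rad/s; ζ = 93.0/(2·65.7) = 0.707.
Overshoot: exp(−π·0.707/√(1−0.707²)) = 0.0431, i.e. 4.31%.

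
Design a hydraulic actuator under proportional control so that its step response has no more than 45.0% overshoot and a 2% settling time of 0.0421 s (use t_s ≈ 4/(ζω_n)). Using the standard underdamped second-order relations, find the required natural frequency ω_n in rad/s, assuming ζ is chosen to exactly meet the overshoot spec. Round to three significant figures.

ω_n ≈ 386 rad/s

From %OS = 100·exp(−πζ/√(1−ζ²)), invert to get ζ = −ln(OS)/√(π² + ln²(OS)) with OS = 0.450.
−ln 0.450 = 0.7985, so ζ = 0.7985/√(π² + 0.6376) = 0.246.
From t_s ≈ 4/(ζω_n): ω_n = 4/(ζ·t_s) = 4/(0.246·0.0421) = 386 rad/s.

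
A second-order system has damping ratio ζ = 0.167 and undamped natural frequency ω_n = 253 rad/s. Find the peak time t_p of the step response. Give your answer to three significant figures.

t_p ≈ 0.0126 s

The damped frequency is ω_d = ω_n√(1−ζ²) = 253·√(1−0.0279) = 249 rad/s.
Peak time t_p = π/ω_d = π/249 = 0.0126 s.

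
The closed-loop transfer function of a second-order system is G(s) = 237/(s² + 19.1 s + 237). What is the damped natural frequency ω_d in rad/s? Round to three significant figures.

Matching coefficients with s² + 2ζω_n s + ω_n² gives ω_n² = 237 ⇒ ω_n = 15.4 rad/s, and ζ = 19.1/(2ω_n) = 0.620.
ω_d = ω_n√(1−ζ²) = 12.1 rad/s.

ω_d ≈ 12.1 rad/s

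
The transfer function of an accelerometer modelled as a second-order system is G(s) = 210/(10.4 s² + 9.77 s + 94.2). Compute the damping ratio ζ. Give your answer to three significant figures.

Dividing through by 10.4: denominator becomes s² + 0.9394 s + 9.058.
So ω_n = √9.058 = 3.01 rad/s and ζ = 0.9394/(2·3.01) = 0.156.

ζ ≈ 0.156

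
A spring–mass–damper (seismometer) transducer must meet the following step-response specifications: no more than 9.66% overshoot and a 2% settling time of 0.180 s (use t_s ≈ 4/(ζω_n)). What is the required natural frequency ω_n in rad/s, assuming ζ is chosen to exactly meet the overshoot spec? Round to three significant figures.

Inverting the overshoot relation: ζ = |ln 0.0966|/√(π² + ln²0.0966) = 0.597.
Then ω_n = 4/(ζ t_s) = 4/(0.597 × 0.180) = 37.2 rad/s.

ω_n ≈ 37.2 rad/s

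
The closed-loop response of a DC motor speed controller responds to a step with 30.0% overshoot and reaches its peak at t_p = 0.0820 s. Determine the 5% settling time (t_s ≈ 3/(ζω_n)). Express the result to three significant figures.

t_s ≈ 0.204 s

ζ from %OS: ζ = |ln 0.300|/√(π²+ln²0.300) = 0.358.
From t_p = π/ω_d, ω_d = π/0.0820 = 38.3 rad/s, so ω_n = ω_d/√(1−ζ²) = 41.0 rad/s.
t_s ≈ 3/(ζω_n) = 3/(0.358·41.0) = 0.204 s.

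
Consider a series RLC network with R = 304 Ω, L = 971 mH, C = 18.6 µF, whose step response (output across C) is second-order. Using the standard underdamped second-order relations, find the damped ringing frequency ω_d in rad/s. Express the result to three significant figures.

For a series RLC circuit (capacitor voltage as output), ω_n = 1/√(LC) = 1/√(971 mH · 18.6 µF) = 235 rad/s.
ζ = (R/2)·√(C/L) = (304/2)·√(18.6 µF/971 mH) = 0.665.
ω_d = ω_n√(1−ζ²) = 176 rad/s.

ω_d ≈ 176 rad/s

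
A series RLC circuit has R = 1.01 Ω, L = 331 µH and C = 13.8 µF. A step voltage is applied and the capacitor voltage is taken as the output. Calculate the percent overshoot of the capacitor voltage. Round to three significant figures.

For a series RLC circuit (capacitor voltage as output), ω_n = 1/√(LC) = 1/√(331 µH · 13.8 µF) = 14800 rad/s.
ζ = (R/2)·√(C/L) = (1.01/2)·√(13.8 µF/331 µH) = 0.103.
%OS = 100 e^{−πζ/√(1−ζ²)} with ζ = 0.103 gives 72.2%.

%OS ≈ 72.2%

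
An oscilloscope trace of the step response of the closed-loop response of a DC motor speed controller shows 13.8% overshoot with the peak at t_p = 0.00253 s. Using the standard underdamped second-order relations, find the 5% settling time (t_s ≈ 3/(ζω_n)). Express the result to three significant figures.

ζ from %OS: ζ = |ln 0.138|/√(π²+ln²0.138) = 0.533.
From t_p = π/ω_d, ω_d = π/0.00253 = 1240 rad/s, so ω_n = ω_d/√(1−ζ²) = 1470 rad/s.
t_s ≈ 3/(ζω_n) = 3/(0.533·1470) = 0.00383 s.

t_s ≈ 0.00383 s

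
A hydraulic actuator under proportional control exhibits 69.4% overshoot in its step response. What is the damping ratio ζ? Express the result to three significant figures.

ζ = −ln(OS)/√(π² + (ln OS)²). With OS = 0.694, ln OS = −0.3653 and ζ = 0.3653/3.163 = 0.115.

ζ ≈ 0.115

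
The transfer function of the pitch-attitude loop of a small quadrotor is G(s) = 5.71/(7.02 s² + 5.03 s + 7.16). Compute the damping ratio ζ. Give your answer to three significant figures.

ζ ≈ 0.355

Dividing through by 7.02: denominator becomes s² + 0.7165 s + 1.020.
So ω_n = √1.020 = 1.01 rad/s and ζ = 0.7165/(2·1.01) = 0.355.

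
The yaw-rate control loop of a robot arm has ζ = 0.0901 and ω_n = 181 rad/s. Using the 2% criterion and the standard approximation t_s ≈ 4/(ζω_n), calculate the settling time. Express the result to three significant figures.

t_s ≈ 0.245 s

t_s ≈ 4/(ζω_n) = 4/(0.0901 × 181) = 0.245 s.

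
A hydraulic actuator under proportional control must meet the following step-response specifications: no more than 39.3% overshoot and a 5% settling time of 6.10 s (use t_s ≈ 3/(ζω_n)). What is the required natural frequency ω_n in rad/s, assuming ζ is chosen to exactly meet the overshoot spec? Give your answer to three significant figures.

ω_n ≈ 1.73 rad/s

Inverting the overshoot relation: ζ = |ln 0.393|/√(π² + ln²0.393) = 0.285.
From t_s ≈ 3/(ζω_n): ω_n = 3/(ζ·t_s) = 3/(0.285·6.10) = 1.73 rad/s.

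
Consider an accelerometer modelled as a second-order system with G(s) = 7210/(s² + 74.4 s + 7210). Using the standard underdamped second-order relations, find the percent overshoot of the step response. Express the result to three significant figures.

%OS ≈ 21.6%

Matching coefficients with s² + 2ζω_n s + ω_n² gives ω_n² = 7210 ⇒ ω_n = 84.9 rad/s, and ζ = 74.4/(2ω_n) = 0.438.
Overshoot: exp(−π·0.438/√(1−0.438²)) = 0.216, i.e. 21.6%.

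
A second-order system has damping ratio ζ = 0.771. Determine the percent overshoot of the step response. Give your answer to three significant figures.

For an underdamped second-order system, %OS = 100·exp(−πζ/√(1−ζ²)).
πζ/√(1−ζ²) = π·0.771/√(1−0.594) = 3.803, so %OS = 100·e^(−3.803) = 2.23%.

%OS ≈ 2.23%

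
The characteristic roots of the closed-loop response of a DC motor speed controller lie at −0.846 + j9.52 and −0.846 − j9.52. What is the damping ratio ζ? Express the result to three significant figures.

ζ ≈ 0.0885

|pole| = ω_n = √(0.846² + 9.52²) = 9.56 rad/s; ζ = cos θ = σ/ω_n = 0.0885.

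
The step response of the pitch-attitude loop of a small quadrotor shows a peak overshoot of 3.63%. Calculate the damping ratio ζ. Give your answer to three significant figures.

From %OS = 100·exp(−πζ/√(1−ζ²)), invert to get ζ = −ln(OS)/√(π² + ln²(OS)) with OS = 0.0363.
−ln 0.0363 = 3.316, so ζ = 3.316/√(π² + 11.00) = 0.726.

ζ ≈ 0.726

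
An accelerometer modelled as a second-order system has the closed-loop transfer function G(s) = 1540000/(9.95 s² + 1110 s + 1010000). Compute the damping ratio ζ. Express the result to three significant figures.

ζ ≈ 0.175

Dividing through by 9.95: denominator becomes s² + 111.6 s + 101500.
So ω_n = √101500 = 319 rad/s and ζ = 111.6/(2·319) = 0.175.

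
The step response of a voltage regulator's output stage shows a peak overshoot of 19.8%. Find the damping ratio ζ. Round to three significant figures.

ζ ≈ 0.458

From %OS = 100·exp(−πζ/√(1−ζ²)), invert to get ζ = −ln(OS)/√(π² + ln²(OS)) with OS = 0.198.
−ln 0.198 = 1.619, so ζ = 1.619/√(π² + 2.623) = 0.458.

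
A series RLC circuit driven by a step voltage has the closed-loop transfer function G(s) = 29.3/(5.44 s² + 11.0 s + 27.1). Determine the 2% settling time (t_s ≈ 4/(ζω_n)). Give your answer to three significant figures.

t_s ≈ 3.96 s

Dividing through by 5.44: denominator becomes s² + 2.022 s + 4.982.
So ω_n = √4.982 = 2.23 rad/s and ζ = 2.022/(2·2.23) = 0.453.
t_s ≈ 4/(ζω_n) = 3.96 s.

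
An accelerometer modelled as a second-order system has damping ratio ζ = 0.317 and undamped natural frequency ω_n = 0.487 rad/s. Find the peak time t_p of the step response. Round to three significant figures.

t_p ≈ 6.80 s

The damped frequency is ω_d = ω_n√(1−ζ²) = 0.487·√(1−0.100) = 0.462 rad/s.
Peak time t_p = π/ω_d = π/0.462 = 6.80 s.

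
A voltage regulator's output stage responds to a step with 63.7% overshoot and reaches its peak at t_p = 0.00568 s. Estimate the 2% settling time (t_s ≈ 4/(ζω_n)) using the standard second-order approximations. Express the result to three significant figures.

t_s ≈ 0.0504 s

From the overshoot, ζ = −ln(OS)/√(π²+ln²(OS)) = 0.142.
t_p = π/ω_d ⇒ ω_d = 553 rad/s; then ω_n = ω_d/√(1−ζ²) = 559 rad/s.
t_s ≈ 4/(ζω_n) = 4/(0.142·559) = 0.0504 s.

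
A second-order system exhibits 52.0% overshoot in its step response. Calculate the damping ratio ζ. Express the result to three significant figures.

ζ ≈ 0.204

ζ = −ln(OS)/√(π² + (ln OS)²). With OS = 0.520, ln OS = −0.6539 and ζ = 0.6539/3.209 = 0.204.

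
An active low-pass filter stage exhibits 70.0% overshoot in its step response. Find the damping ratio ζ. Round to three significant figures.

Inverting the overshoot relation: ζ = |ln 0.700|/√(π² + ln²0.700) = 0.113.

ζ ≈ 0.113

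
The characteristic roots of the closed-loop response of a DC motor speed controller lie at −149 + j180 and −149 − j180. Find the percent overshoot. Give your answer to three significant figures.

With σ = 149, ω_d = 180: ω_n = √(σ²+ω_d²) = 234 rad/s, ζ = σ/ω_n = 0.638.
%OS = 100·exp(−πζ/√(1−ζ²)) = 7.42%.

%OS ≈ 7.42%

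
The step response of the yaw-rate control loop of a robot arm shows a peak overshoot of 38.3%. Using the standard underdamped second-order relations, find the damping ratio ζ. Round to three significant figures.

From %OS = 100·exp(−πζ/√(1−ζ²)), invert to get ζ = −ln(OS)/√(π² + ln²(OS)) with OS = 0.383.
−ln 0.383 = 0.9597, so ζ = 0.9597/√(π² + 0.9211) = 0.292.

ζ ≈ 0.292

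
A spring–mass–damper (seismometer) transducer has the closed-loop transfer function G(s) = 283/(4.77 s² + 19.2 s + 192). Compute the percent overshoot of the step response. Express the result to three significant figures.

Dividing through by 4.77: denominator becomes s² + 4.025 s + 40.25.
So ω_n = √40.25 = 6.34 rad/s and ζ = 4.025/(2·6.34) = 0.317.
%OS = 100·exp(−πζ/√(1−ζ²)) = 35.0%.

%OS ≈ 35.0%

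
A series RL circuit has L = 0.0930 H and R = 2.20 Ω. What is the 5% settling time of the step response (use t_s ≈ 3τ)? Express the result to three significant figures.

t_s ≈ 0.127 s

τ = L/R = 0.0930/2.20 = 0.0423 s.
t_s ≈ 3τ = 0.127 s.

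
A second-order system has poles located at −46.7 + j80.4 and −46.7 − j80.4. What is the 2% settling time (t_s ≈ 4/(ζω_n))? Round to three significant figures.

For poles at −σ ± jω_d, ζω_n = σ = 46.7, so t_s ≈ 4/σ = 0.0857 s.

t_s ≈ 0.0857 s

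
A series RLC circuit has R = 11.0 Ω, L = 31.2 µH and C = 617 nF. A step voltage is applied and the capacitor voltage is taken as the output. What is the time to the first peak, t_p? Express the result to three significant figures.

For a series RLC circuit (capacitor voltage as output), ω_n = 1/√(LC) = 1/√(31.2 µH · 617 nF) = 228000 rad/s.
ζ = (R/2)·√(C/L) = (11.0/2)·√(617 nF/31.2 µH) = 0.773.
ω_d = 228000·√(1 − 0.773²) = 144000 rad/s. t_p = π/ω_d = 0.0000217 s.

t_p ≈ 0.0000217 s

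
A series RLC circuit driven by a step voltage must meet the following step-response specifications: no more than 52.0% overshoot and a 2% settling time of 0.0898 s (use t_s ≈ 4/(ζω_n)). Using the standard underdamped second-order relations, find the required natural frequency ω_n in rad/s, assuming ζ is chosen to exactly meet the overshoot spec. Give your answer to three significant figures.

From %OS = 100·exp(−πζ/√(1−ζ²)), invert to get ζ = −ln(OS)/√(π² + ln²(OS)) with OS = 0.520.
−ln 0.520 = 0.6539, so ζ = 0.6539/√(π² + 0.4276) = 0.204.
From t_s ≈ 4/(ζω_n): ω_n = 4/(ζ·t_s) = 4/(0.204·0.0898) = 219 rad/s.

ω_n ≈ 219 rad/s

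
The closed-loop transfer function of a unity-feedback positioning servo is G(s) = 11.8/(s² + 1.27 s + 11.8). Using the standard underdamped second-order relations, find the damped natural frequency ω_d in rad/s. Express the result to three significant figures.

ω_d ≈ 3.38 rad/s

ω_n = √11.8 = 3.44 rad/s; ζ = 1.27/(2·3.44) = 0.185.
The damped frequency ω_d = ω_n√(1−ζ²) = 3.38 rad/s.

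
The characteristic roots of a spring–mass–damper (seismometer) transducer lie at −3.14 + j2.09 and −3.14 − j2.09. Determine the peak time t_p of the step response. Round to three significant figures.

t_p = π/ω_d with ω_d = 2.09 (the imaginary part), so t_p = 1.50 s.

t_p ≈ 1.50 s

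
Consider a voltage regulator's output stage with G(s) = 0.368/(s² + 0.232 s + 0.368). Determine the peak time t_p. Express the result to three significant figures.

ω_n = √0.368 = 0.607 rad/s; ζ = 0.232/(2·0.607) = 0.191.
ω_d = ω_n√(1−ζ²) = 0.595 rad/s. Then t_p = π/ω_d = 5.28 s.

t_p ≈ 5.28 s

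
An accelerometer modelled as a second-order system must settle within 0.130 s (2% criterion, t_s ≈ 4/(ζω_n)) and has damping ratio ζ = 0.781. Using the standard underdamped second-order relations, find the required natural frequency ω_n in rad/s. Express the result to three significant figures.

Rearranging t_s ≈ 4/(ζω_n) gives ω_n = 4/(ζ·t_s) = 4/(0.781 × 0.130) = 39.4 rad/s.

ω_n ≈ 39.4 rad/s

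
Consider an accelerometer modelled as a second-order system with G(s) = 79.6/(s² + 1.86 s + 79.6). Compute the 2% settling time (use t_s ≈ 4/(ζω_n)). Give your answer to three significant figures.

ω_n = √79.6 = 8.92 rad/s; ζ = 1.86/(2·8.92) = 0.104.
t_s ≈ 4/(ζω_n) = 4/(0.104·8.92) = 4.30 s.

t_s ≈ 4.30 s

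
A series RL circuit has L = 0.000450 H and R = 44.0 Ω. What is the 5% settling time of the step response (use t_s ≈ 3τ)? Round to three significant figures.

t_s ≈ 0.0000307 s

τ = L/R = 0.000450/44.0 = 0.0000102 s.
t_s ≈ 3τ = 0.0000307 s.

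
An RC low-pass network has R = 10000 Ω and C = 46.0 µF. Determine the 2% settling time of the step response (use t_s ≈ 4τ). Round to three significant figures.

t_s ≈ 1.84 s

τ = RC = 10000 × 46.0 µF = 0.460 s.
t_s ≈ 4τ = 1.84 s.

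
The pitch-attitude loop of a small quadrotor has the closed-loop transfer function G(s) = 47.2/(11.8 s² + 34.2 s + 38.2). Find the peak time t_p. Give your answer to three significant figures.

Dividing through by 11.8: denominator becomes s² + 2.898 s + 3.237.
So ω_n = √3.237 = 1.80 rad/s and ζ = 2.898/(2·1.80) = 0.805.
The damped frequency ω_d = ω_n√(1−ζ²) = 1.07 rad/s. t_p = π/ω_d = 2.95 s.

t_p ≈ 2.95 s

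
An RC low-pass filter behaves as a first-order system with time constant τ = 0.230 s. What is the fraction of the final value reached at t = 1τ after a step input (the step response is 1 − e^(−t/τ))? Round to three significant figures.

y/y_∞ ≈ 0.632

y(t)/y_∞ = 1 − e^(−t/τ) = 1 − e^(−1) = 1 − e^(−1.00) = 0.632.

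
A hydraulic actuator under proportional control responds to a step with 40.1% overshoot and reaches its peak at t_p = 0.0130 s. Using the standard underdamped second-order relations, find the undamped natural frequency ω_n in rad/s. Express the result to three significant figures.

From the overshoot, ζ = −ln(OS)/√(π²+ln²(OS)) = 0.279.
t_p = π/ω_d ⇒ ω_d = 242 rad/s; then ω_n = ω_d/√(1−ζ²) = 252 rad/s.

ω_n ≈ 252 rad/s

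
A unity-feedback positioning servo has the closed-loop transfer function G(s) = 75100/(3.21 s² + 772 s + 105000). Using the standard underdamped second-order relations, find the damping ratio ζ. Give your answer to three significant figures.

Dividing through by 3.21: denominator becomes s² + 240.5 s + 32710.
So ω_n = √32710 = 181 rad/s and ζ = 240.5/(2·181) = 0.665.

ζ ≈ 0.665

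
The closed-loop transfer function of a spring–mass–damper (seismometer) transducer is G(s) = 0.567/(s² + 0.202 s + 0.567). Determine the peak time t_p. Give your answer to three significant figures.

ω_n = √0.567 = 0.753 rad/s; ζ = 0.202/(2·0.753) = 0.134.
ω_d = ω_n√(1−ζ²) = 0.746 rad/s. Then t_p = π/ω_d = 4.21 s.

t_p ≈ 4.21 s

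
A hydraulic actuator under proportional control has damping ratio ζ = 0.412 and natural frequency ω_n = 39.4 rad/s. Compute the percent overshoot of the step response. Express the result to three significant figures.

For an underdamped second-order system, %OS = 100·exp(−πζ/√(1−ζ²)).
πζ/√(1−ζ²) = π·0.412/√(1−0.170) = 1.420, so %OS = 100·e^(−1.420) = 24.2%.

%OS ≈ 24.2%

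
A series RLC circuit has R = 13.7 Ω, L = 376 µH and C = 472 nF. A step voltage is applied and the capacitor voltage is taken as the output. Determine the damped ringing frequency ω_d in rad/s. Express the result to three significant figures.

ω_d ≈ 72800 rad/s

For a series RLC circuit (capacitor voltage as output), ω_n = 1/√(LC) = 1/√(376 µH · 472 nF) = 75100 rad/s.
ζ = (R/2)·√(C/L) = (13.7/2)·√(472 nF/376 µH) = 0.243.
ω_d = ω_n√(1−ζ²) = 72800 rad/s.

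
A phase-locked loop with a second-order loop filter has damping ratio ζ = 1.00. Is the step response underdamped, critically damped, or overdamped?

critically damped

Since ζ = 1, the system is critically damped.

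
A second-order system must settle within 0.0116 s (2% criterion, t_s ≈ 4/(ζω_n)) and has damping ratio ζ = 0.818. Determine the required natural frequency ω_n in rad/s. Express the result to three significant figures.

Rearranging t_s ≈ 4/(ζω_n) gives ω_n = 4/(ζ·t_s) = 4/(0.818 × 0.0116) = 422 rad/s.

ω_n ≈ 422 rad/s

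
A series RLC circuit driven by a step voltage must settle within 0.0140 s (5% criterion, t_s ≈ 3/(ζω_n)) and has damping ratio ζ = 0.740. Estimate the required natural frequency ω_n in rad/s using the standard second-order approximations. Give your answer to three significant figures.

ω_n ≈ 290 rad/s

Rearranging t_s ≈ 3/(ζω_n) gives ω_n = 3/(ζ·t_s) = 3/(0.740 × 0.0140) = 290 rad/s.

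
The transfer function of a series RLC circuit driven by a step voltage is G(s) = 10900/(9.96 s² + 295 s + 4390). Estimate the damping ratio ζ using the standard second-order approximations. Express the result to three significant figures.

Dividing through by 9.96: denominator becomes s² + 29.62 s + 440.8.
So ω_n = √440.8 = 21.0 rad/s and ζ = 29.62/(2·21.0) = 0.705.

ζ ≈ 0.705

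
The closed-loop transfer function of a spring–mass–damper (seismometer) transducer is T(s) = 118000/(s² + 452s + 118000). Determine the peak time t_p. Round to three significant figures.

t_p ≈ 0.0121 s

ω_n = √118000 = 344 rad/s; ζ = 452/(2·344) = 0.658.
ω_d = 344·√(1 − 0.658²) = 259 rad/s. Then t_p = π/ω_d = 0.0121 s.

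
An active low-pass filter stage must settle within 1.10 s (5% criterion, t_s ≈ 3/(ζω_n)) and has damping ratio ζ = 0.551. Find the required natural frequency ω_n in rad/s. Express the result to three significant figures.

Rearranging t_s ≈ 3/(ζω_n) gives ω_n = 3/(ζ·t_s) = 3/(0.551 × 1.10) = 4.95 rad/s.

ω_n ≈ 4.95 rad/s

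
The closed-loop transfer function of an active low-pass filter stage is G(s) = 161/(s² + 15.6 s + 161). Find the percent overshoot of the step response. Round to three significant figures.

%OS ≈ 8.64%

ω_n = √161 = 12.7 rad/s; ζ = 15.6/(2·12.7) = 0.615.
%OS = 100·exp(−πζ/√(1−ζ²)) = 8.64%.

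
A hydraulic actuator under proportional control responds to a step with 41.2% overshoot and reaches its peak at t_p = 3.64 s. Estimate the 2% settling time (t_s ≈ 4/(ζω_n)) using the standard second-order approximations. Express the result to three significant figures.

t_s ≈ 16.4 s

From the overshoot, ζ = −ln(OS)/√(π²+ln²(OS)) = 0.272.
t_p = π/ω_d ⇒ ω_d = 0.863 rad/s; then ω_n = ω_d/√(1−ζ²) = 0.897 rad/s.
t_s ≈ 4/(ζω_n) = 4/(0.272·0.897) = 16.4 s.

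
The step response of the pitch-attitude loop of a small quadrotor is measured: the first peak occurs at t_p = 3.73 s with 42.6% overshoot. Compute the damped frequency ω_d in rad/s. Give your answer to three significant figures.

ω_d ≈ 0.842 rad/s

t_p = π/ω_d, so ω_d = π/3.73 = 0.842 rad/s.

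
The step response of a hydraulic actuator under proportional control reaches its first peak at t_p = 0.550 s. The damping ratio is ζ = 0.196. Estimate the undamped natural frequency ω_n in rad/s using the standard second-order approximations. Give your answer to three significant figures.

ω_n ≈ 5.82 rad/s

Peak time t_p = π/ω_d, so ω_d = π/t_p = π/0.550 = 5.71 rad/s.
ω_n = ω_d/√(1−ζ²) = 5.71/√0.962 = 5.82 rad/s.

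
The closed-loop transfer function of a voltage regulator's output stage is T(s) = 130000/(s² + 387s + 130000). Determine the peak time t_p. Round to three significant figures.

Comparing the denominator to s² + 2ζω_n s + ω_n²: ω_n = √130000 = 361 rad/s, and 2ζω_n = 387 so ζ = 387/(2·361) = 0.537.
The damped frequency ω_d = ω_n√(1−ζ²) = 304 rad/s. Then t_p = π/ω_d = 0.0103 s.

t_p ≈ 0.0103 s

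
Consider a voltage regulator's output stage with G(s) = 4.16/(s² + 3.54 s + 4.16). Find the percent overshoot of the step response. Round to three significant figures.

%OS ≈ 0.414%

ω_n = √4.16 = 2.04 rad/s; ζ = 3.54/(2·2.04) = 0.868.
Overshoot: exp(−π·0.868/√(1−0.868²)) = 0.00414, i.e. 0.414%.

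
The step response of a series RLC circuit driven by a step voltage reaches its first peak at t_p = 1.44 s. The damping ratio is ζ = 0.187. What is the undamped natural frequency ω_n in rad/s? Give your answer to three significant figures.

ω_n ≈ 2.22 rad/s

Peak time t_p = π/ω_d, so ω_d = π/t_p = π/1.44 = 2.18 rad/s.
ω_n = ω_d/√(1−ζ²) = 2.18/√0.965 = 2.22 rad/s.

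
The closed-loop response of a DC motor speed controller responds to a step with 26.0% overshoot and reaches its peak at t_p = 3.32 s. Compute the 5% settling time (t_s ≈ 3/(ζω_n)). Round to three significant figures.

From the overshoot, ζ = −ln(OS)/√(π²+ln²(OS)) = 0.394.
From t_p = π/ω_d, ω_d = π/3.32 = 0.946 rad/s, so ω_n = ω_d/√(1−ζ²) = 1.03 rad/s.
t_s ≈ 3/(ζω_n) = 3/(0.394·1.03) = 7.39 s.

t_s ≈ 7.39 s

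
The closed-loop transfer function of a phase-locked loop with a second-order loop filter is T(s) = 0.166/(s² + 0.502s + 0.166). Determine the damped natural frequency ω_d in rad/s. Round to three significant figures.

ω_d ≈ 0.321 rad/s

ω_n = √0.166 = 0.407 rad/s; ζ = 0.502/(2·0.407) = 0.616.
ω_d = 0.407·√(1 − 0.616²) = 0.321 rad/s.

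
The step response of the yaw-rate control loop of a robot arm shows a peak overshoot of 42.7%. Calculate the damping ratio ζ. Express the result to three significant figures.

From %OS = 100·exp(−πζ/√(1−ζ²)), invert to get ζ = −ln(OS)/√(π² + ln²(OS)) with OS = 0.427.
−ln 0.427 = 0.8510, so ζ = 0.8510/√(π² + 0.7242) = 0.261.

ζ ≈ 0.261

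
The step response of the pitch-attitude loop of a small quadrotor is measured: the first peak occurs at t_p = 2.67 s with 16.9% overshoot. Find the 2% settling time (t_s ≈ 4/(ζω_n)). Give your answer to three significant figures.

From the overshoot, ζ = −ln(OS)/√(π²+ln²(OS)) = 0.493.
From t_p = π/ω_d, ω_d = π/2.67 = 1.18 rad/s, so ω_n = ω_d/√(1−ζ²) = 1.35 rad/s.
t_s ≈ 4/(ζω_n) = 4/(0.493·1.35) = 6.01 s.

t_s ≈ 6.01 s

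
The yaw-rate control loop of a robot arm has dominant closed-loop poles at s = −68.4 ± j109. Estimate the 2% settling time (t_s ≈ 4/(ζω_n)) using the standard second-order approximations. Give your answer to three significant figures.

t_s ≈ 0.0585 s

For poles at −σ ± jω_d, ζω_n = σ = 68.4, so t_s ≈ 4/σ = 0.0585 s.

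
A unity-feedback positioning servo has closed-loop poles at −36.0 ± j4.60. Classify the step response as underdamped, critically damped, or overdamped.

Since the poles form a complex-conjugate pair with nonzero imaginary part, the response is underdamped.

underdamped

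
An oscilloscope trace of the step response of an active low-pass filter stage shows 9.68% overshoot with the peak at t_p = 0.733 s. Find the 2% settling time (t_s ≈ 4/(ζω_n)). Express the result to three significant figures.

From the overshoot, ζ = −ln(OS)/√(π²+ln²(OS)) = 0.597.
t_p = π/ω_d ⇒ ω_d = 4.29 rad/s; then ω_n = ω_d/√(1−ζ²) = 5.34 rad/s.
t_s ≈ 4/(ζω_n) = 4/(0.597·5.34) = 1.26 s.

t_s ≈ 1.26 s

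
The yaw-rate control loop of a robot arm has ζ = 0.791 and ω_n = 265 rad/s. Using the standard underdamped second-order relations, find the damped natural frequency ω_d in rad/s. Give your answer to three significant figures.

ω_d ≈ 162 rad/s

ω_d = ω_n√(1−ζ²) = 265·√0.374 = 162 rad/s.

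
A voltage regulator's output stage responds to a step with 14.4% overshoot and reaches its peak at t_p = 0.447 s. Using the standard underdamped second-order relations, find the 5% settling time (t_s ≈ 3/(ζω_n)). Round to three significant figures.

From the overshoot, ζ = −ln(OS)/√(π²+ln²(OS)) = 0.525.
t_p = π/ω_d ⇒ ω_d = 7.03 rad/s; then ω_n = ω_d/√(1−ζ²) = 8.26 rad/s.
t_s ≈ 3/(ζω_n) = 3/(0.525·8.26) = 0.692 s.

t_s ≈ 0.692 s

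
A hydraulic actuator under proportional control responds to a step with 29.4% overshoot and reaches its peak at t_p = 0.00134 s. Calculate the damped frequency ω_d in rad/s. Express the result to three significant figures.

t_p = π/ω_d, so ω_d = π/0.00134 = 2340 rad/s.

ω_d ≈ 2340 rad/s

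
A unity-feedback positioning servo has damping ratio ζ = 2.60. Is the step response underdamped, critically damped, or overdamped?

overdamped

Since ζ = 2.60 > 1, the system is overdamped.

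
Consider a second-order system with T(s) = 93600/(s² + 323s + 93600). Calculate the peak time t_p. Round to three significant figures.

t_p ≈ 0.0121 s

Matching coefficients with s² + 2ζω_n s + ω_n² gives ω_n² = 93600 ⇒ ω_n = 306 rad/s, and ζ = 323/(2ω_n) = 0.528.
ω_d = 306·√(1 − 0.528²) = 260 rad/s. Then t_p = π/ω_d = 0.0121 s.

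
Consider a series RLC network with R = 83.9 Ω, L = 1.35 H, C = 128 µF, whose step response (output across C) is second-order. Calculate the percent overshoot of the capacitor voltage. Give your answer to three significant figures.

%OS ≈ 24.5%

For a series RLC circuit (capacitor voltage as output), ω_n = 1/√(LC) = 1/√(1.35 H · 128 µF) = 76.1 rad/s.
ζ = (R/2)·√(C/L) = (83.9/2)·√(128 µF/1.35 H) = 0.408.
%OS = 100·exp(−πζ/√(1−ζ²)) = 24.5%.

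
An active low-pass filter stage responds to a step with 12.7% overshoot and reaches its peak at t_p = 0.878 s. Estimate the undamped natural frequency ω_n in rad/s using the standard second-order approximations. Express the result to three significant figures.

ω_n ≈ 4.28 rad/s

From the overshoot, ζ = −ln(OS)/√(π²+ln²(OS)) = 0.549.
From t_p = π/ω_d, ω_d = π/0.878 = 3.58 rad/s, so ω_n = ω_d/√(1−ζ²) = 4.28 rad/s.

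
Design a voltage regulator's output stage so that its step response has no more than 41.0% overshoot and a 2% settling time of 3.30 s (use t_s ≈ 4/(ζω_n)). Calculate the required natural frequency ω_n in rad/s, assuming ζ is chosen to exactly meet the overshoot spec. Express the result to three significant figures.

From %OS = 100·exp(−πζ/√(1−ζ²)), invert to get ζ = −ln(OS)/√(π² + ln²(OS)) with OS = 0.410.
−ln 0.410 = 0.8916, so ζ = 0.8916/√(π² + 0.7949) = 0.273.
Then ω_n = 4/(ζ t_s) = 4/(0.273 × 3.30) = 4.44 rad/s.

ω_n ≈ 4.44 rad/s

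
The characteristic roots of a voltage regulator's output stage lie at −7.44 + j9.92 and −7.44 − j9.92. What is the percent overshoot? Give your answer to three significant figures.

|pole| = ω_n = √(7.44² + 9.92²) = 12.4 rad/s; ζ = cos θ = σ/ω_n = 0.600.
Overshoot: exp(−π·0.600/√(1−0.600²)) = 0.0948, i.e. 9.48%.

%OS ≈ 9.48%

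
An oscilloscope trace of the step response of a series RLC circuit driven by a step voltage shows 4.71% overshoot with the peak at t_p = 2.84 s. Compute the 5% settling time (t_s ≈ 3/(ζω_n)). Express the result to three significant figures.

t_s ≈ 2.79 s

The overshoot fixes ζ = −ln(OS)/√(π²+ln²(OS)) = 0.697.
t_p = π/ω_d ⇒ ω_d = 1.11 rad/s; then ω_n = ω_d/√(1−ζ²) = 1.54 rad/s.
t_s ≈ 3/(ζω_n) = 3/(0.697·1.54) = 2.79 s.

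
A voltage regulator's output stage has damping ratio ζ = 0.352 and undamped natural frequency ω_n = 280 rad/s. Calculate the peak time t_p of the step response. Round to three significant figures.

The damped frequency is ω_d = ω_n√(1−ζ²) = 280·√(1−0.124) = 262 rad/s.
Peak time t_p = π/ω_d = π/262 = 0.0120 s.

t_p ≈ 0.0120 s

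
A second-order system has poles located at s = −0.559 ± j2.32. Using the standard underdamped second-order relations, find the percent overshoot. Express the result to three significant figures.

%OS ≈ 46.9%

The poles are at −σ ± jω_d with σ = 0.559 and ω_d = 2.32, so ω_n = √(σ²+ω_d²) = 2.39 rad/s and ζ = σ/ω_n = 0.234.
%OS = 100·exp(−πζ/√(1−ζ²)) = 46.9%.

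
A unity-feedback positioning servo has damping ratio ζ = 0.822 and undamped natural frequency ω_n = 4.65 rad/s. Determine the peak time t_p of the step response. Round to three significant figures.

t_p ≈ 1.19 s

The damped frequency is ω_d = ω_n√(1−ζ²) = 4.65·√(1−0.676) = 2.65 rad/s.
Peak time t_p = π/ω_d = π/2.65 = 1.19 s.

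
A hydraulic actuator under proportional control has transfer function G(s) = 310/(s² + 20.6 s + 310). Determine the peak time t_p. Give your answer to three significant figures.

t_p ≈ 0.220 s

Comparing the denominator to s² + 2ζω_n s + ω_n²: ω_n = √310 = 17.6 rad/s, and 2ζω_n = 20.6 so ζ = 20.6/(2·17.6) = 0.585.
The damped frequency ω_d = ω_n√(1−ζ²) = 14.3 rad/s. Then t_p = π/ω_d = 0.220 s.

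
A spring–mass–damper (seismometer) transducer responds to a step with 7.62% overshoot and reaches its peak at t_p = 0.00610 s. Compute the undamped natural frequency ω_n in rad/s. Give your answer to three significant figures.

From the overshoot, ζ = −ln(OS)/√(π²+ln²(OS)) = 0.634.
From t_p = π/ω_d, ω_d = π/0.00610 = 515 rad/s, so ω_n = ω_d/√(1−ζ²) = 666 rad/s.

ω_n ≈ 666 rad/s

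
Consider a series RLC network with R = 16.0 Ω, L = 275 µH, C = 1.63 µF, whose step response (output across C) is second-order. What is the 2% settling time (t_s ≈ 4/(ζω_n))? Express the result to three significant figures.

For a series RLC circuit (capacitor voltage as output), ω_n = 1/√(LC) = 1/√(275 µH · 1.63 µF) = 47200 rad/s.
ζ = (R/2)·√(C/L) = (16.0/2)·√(1.63 µF/275 µH) = 0.616.
t_s ≈ 4/(ζω_n) = 0.000137 s.

t_s ≈ 0.000137 s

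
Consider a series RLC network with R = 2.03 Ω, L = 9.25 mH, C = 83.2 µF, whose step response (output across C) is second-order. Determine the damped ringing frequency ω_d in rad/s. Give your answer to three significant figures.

ω_d ≈ 1130 rad/s

For a series RLC circuit (capacitor voltage as output), ω_n = 1/√(LC) = 1/√(9.25 mH · 83.2 µF) = 1140 rad/s.
ζ = (R/2)·√(C/L) = (2.03/2)·√(83.2 µF/9.25 mH) = 0.0963.
ω_d = ω_n√(1−ζ²) = 1130 rad/s.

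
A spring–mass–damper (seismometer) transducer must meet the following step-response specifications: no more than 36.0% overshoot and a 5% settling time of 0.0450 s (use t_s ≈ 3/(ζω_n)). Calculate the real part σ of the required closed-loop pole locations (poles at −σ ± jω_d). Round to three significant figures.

The settling-time spec alone fixes σ = ζω_n = 3/t_s = 3/0.0450 = 66.7.
(Overshoot then fixes ζ = 0.309 and hence ω_d = σ·√(1−ζ²)/ζ = 205 rad/s.)

σ ≈ 66.7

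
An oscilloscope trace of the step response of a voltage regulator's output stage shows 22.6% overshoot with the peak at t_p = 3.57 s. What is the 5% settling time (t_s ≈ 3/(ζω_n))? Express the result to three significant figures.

From the overshoot, ζ = −ln(OS)/√(π²+ln²(OS)) = 0.428.
From t_p = π/ω_d, ω_d = π/3.57 = 0.880 rad/s, so ω_n = ω_d/√(1−ζ²) = 0.974 rad/s.
t_s ≈ 3/(ζω_n) = 3/(0.428·0.974) = 7.20 s.

t_s ≈ 7.20 s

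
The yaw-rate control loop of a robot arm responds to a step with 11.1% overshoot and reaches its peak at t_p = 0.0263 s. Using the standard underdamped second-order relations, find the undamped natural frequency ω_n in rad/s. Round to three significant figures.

ω_n ≈ 146 rad/s

ζ from %OS: ζ = |ln 0.111|/√(π²+ln²0.111) = 0.573.
From t_p = π/ω_d, ω_d = π/0.0263 = 119 rad/s, so ω_n = ω_d/√(1−ζ²) = 146 rad/s.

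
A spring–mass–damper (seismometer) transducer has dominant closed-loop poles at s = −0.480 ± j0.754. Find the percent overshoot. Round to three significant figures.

%OS ≈ 13.5%

The poles are at −σ ± jω_d with σ = 0.480 and ω_d = 0.754, so ω_n = √(σ²+ω_d²) = 0.894 rad/s and ζ = σ/ω_n = 0.537.
Overshoot: exp(−π·0.537/√(1−0.537²)) = 0.135, i.e. 13.5%.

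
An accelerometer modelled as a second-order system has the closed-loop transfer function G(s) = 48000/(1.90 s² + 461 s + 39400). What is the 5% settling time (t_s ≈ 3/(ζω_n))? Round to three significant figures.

Dividing through by 1.90: denominator becomes s² + 242.6 s + 20740.
So ω_n = √20740 = 144 rad/s and ζ = 242.6/(2·144) = 0.842.
t_s ≈ 3/(ζω_n) = 0.0247 s.

t_s ≈ 0.0247 s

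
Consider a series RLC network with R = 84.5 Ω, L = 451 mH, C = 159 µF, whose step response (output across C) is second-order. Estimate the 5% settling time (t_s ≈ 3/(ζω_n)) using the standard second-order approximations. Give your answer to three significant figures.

For a series RLC circuit (capacitor voltage as output), ω_n = 1/√(LC) = 1/√(451 mH · 159 µF) = 118 rad/s.
ζ = (R/2)·√(C/L) = (84.5/2)·√(159 µF/451 mH) = 0.793.
t_s ≈ 3/(ζω_n) = 0.0320 s.

t_s ≈ 0.0320 s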